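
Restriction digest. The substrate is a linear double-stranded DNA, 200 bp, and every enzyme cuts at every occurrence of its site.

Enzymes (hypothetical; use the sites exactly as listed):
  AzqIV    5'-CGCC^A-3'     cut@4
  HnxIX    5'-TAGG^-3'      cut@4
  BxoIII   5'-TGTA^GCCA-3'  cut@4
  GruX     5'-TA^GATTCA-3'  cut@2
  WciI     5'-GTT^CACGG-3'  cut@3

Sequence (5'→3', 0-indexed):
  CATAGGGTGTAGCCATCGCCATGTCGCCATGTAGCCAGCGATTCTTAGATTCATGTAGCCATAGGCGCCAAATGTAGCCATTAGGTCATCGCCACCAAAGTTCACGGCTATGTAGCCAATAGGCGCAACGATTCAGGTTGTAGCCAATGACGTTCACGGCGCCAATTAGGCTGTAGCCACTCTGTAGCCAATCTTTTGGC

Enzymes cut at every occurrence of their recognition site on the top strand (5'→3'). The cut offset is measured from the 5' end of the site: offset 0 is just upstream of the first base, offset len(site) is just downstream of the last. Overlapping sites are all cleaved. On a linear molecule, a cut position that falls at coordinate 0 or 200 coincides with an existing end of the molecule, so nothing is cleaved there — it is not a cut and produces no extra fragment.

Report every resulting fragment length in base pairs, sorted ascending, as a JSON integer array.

[4,5,5,5,6,7,7,8,8,8,9,9,9,9,9,10,11,12,12,14,14,19]

Per-enzyme occurrences:
  AzqIV CGCCA/4: at [16, 24, 65, 89, 159] ⇒ [20, 28, 69, 93, 163]
  HnxIX TAGG/4: at [2, 61, 81, 119, 166] ⇒ [6, 65, 85, 123, 170]
  BxoIII TGTAGCCA/4: at [7, 29, 53, 72, 110, 138, 171, 182] ⇒ [11, 33, 57, 76, 114, 142, 175, 186]
  GruX TAGATTCA/2: at [45] ⇒ [47]
  WciI GTTCACGG/3: at [99, 151] ⇒ [102, 154]

Pooled cuts: [6, 11, 20, 28, 33, 47, 57, 65, 69, 76, 85, 93, 102, 114, 123, 142, 154, 163, 170, 175, 186]

Fragments:
  [0,6): 6 bp
  [6,11): 5 bp
  [11,20): 9 bp
  [20,28): 8 bp
  [28,33): 5 bp
  [33,47): 14 bp
  [47,57): 10 bp
  [57,65): 8 bp
  [65,69): 4 bp
  [69,76): 7 bp
  [76,85): 9 bp
  [85,93): 8 bp
  [93,102): 9 bp
  [102,114): 12 bp
  [114,123): 9 bp
  [123,142): 19 bp
  [142,154): 12 bp
  [154,163): 9 bp
  [163,170): 7 bp
  [170,175): 5 bp
  [175,186): 11 bp
  [186,200): 14 bp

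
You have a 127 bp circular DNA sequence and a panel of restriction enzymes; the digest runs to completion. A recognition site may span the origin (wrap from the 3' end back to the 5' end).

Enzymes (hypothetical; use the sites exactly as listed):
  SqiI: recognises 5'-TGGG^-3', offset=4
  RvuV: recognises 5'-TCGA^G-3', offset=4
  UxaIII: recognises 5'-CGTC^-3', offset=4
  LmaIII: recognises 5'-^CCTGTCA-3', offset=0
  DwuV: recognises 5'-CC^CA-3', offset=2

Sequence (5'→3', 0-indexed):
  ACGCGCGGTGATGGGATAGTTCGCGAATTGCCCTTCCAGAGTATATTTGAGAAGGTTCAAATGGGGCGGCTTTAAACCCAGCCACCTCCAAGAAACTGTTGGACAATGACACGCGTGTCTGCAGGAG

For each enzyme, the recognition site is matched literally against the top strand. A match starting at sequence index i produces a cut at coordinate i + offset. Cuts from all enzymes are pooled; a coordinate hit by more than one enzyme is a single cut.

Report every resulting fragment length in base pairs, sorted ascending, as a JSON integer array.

Per-enzyme occurrences:
  SqiI TGGG/4: at [11, 61] ⇒ [15, 65]
  RvuV (TCGAG, off=4): no sites
  UxaIII (CGTC, off=4): no sites
  LmaIII (CCTGTCA, off=0): no sites
  DwuV CCCA/2: at [76] ⇒ [78]

All cut coordinates (distinct, sorted): [15, 65, 78]

Fragment lengths:
  15→65: 50 bp
  65→78: 13 bp
  78→15 (wrap): 127-78+15 = 64 bp

[13,50,64]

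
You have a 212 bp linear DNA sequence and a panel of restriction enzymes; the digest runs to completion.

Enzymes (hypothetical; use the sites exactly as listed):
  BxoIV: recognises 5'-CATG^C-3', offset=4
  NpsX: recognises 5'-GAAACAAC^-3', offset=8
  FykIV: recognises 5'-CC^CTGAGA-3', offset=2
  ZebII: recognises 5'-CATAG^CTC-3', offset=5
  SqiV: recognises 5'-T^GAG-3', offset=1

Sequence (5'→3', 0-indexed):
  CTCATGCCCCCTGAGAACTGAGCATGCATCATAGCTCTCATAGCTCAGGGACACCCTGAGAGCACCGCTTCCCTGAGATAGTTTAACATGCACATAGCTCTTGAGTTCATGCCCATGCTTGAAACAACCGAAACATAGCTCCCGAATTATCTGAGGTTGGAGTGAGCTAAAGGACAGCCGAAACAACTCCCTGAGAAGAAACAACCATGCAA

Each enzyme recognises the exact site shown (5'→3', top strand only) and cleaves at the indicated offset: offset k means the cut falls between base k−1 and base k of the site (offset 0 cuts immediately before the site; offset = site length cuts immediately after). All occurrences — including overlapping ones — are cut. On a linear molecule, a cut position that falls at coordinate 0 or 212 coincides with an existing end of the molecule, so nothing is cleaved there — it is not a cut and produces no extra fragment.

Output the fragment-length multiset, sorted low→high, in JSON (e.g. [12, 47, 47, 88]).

[2,2,2,2,3,3,4,4,5,6,6,7,7,7,8,9,9,10,11,11,12,13,14,15,16,24]

Per-enzyme occurrences:
  BxoIV (CATGC, off=4): starts [2, 22, 86, 107, 113, 205] → cuts [6, 26, 90, 111, 117, 209]
  NpsX (GAAACAAC, off=8): starts [120, 179, 197] → cuts [128, 187, 205]
  FykIV (CCCTGAGA, off=2): starts [8, 53, 70, 188] → cuts [10, 55, 72, 190]
  ZebII (CATAGCTC, off=5): starts [29, 38, 92, 133] → cuts [34, 43, 97, 138]
  SqiV (TGAG, off=1): starts [11, 18, 56, 73, 101, 151, 162, 191] → cuts [12, 19, 57, 74, 102, 152, 163, 192]

All cut coordinates (distinct, sorted): [6, 10, 12, 19, 26, 34, 43, 55, 57, 72, 74, 90, 97, 102, 111, 117, 128, 138, 152, 163, 187, 190, 192, 205, 209]

Fragments:
  [0,6): 6 bp
  [6,10): 4 bp
  [10,12): 2 bp
  [12,19): 7 bp
  [19,26): 7 bp
  [26,34): 8 bp
  [34,43): 9 bp
  [43,55): 12 bp
  [55,57): 2 bp
  [57,72): 15 bp
  [72,74): 2 bp
  [74,90): 16 bp
  [90,97): 7 bp
  [97,102): 5 bp
  [102,111): 9 bp
  [111,117): 6 bp
  [117,128): 11 bp
  [128,138): 10 bp
  [138,152): 14 bp
  [152,163): 11 bp
  [163,187): 24 bp
  [187,190): 3 bp
  [190,192): 2 bp
  [192,205): 13 bp
  [205,209): 4 bp
  [209,212): 3 bp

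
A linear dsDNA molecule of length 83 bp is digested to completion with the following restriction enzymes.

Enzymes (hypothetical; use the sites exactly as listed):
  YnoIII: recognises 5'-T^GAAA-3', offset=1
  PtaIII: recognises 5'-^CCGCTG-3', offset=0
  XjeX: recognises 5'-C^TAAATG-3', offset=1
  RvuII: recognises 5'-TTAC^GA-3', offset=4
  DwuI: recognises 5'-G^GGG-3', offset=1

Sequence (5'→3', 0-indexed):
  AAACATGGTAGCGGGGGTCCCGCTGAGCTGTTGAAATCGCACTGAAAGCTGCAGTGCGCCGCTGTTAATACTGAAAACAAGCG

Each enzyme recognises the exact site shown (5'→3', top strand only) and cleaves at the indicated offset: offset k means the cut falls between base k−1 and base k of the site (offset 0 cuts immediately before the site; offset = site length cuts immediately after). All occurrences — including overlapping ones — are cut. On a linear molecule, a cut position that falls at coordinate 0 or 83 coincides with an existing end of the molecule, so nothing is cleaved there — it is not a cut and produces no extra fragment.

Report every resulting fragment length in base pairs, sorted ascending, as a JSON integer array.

[1,5,11,11,13,13,14,15]

Site scan:
  YnoIII TGAAA/1: at [31, 42, 71] ⇒ [32, 43, 72]
  PtaIII CCGCTG/0: at [19, 58] ⇒ [19, 58]
  XjeX (CTAAATG, off=1): no sites
  RvuII (TTACGA, off=4): no sites
  DwuI GGGG/1: at [12, 13] ⇒ [13, 14]

Pooled cuts: [13, 14, 19, 32, 43, 58, 72]

Fragment lengths:
  [0,13): 13 bp
  [13,14): 1 bp
  [14,19): 5 bp
  [19,32): 13 bp
  [32,43): 11 bp
  [43,58): 15 bp
  [58,72): 14 bp
  [72,83): 11 bp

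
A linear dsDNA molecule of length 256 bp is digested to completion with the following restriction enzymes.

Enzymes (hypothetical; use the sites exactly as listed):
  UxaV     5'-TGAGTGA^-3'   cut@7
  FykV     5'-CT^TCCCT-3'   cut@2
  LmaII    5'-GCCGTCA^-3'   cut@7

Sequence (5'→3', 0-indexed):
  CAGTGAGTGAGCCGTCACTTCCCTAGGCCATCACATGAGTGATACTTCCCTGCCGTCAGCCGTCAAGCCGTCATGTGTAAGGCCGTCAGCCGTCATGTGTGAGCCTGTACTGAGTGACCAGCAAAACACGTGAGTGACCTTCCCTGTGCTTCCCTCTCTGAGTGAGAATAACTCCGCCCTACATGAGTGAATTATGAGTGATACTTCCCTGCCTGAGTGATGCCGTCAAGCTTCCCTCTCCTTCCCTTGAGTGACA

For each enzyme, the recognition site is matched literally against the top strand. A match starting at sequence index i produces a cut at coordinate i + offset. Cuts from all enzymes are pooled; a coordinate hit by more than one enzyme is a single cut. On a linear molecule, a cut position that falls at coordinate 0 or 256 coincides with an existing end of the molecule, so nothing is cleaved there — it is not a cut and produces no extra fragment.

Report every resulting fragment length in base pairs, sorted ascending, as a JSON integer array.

[2,2,3,4,4,4,7,7,7,8,8,10,10,10,11,12,12,15,15,15,20,22,23,25]

Scan for sites:
  UxaV (TGAGTGA, off=7): starts [3, 35, 110, 130, 158, 183, 194, 213, 247] → cuts [10, 42, 117, 137, 165, 190, 201, 220, 254]
  FykV (CTTCCCT, off=2): starts [17, 44, 138, 148, 203, 230, 240] → cuts [19, 46, 140, 150, 205, 232, 242]
  LmaII (GCCGTCA, off=7): starts [10, 51, 58, 66, 81, 88, 221] → cuts [17, 58, 65, 73, 88, 95, 228]

Pooled cuts: [10, 17, 19, 42, 46, 58, 65, 73, 88, 95, 117, 137, 140, 150, 165, 190, 201, 205, 220, 228, 232, 242, 254]

Fragments:
  [0,10): 10 bp
  [10,17): 7 bp
  [17,19): 2 bp
  [19,42): 23 bp
  [42,46): 4 bp
  [46,58): 12 bp
  [58,65): 7 bp
  [65,73): 8 bp
  [73,88): 15 bp
  [88,95): 7 bp
  [95,117): 22 bp
  [117,137): 20 bp
  [137,140): 3 bp
  [140,150): 10 bp
  [150,165): 15 bp
  [165,190): 25 bp
  [190,201): 11 bp
  [201,205): 4 bp
  [205,220): 15 bp
  [220,228): 8 bp
  [228,232): 4 bp
  [232,242): 10 bp
  [242,254): 12 bp
  [254,256): 2 bp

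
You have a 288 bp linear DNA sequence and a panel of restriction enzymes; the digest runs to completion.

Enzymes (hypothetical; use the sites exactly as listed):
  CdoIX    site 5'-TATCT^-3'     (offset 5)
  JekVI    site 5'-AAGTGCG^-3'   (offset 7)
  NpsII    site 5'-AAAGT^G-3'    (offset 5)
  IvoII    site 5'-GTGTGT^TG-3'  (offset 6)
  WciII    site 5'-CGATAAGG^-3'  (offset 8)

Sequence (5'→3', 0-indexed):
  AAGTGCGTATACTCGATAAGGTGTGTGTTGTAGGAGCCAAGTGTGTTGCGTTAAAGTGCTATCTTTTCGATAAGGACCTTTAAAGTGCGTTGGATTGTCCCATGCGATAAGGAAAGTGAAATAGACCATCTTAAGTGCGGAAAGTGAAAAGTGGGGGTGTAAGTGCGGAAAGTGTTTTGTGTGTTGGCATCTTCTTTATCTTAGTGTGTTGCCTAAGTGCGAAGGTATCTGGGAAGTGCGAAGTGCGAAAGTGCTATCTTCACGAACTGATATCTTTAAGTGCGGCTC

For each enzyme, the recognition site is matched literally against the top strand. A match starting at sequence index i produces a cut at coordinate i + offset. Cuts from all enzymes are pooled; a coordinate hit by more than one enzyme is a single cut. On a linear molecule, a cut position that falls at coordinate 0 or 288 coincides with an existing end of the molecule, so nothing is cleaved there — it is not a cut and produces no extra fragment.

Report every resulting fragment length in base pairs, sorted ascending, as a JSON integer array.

Scan for sites:
  CdoIX TATCT/5: at [59, 196, 225, 254, 270] ⇒ [64, 201, 230, 259, 275]
  JekVI AAGTGCG/7: at [0, 82, 132, 160, 214, 233, 240, 277] ⇒ [7, 89, 139, 167, 221, 240, 247, 284]
  NpsII AAAGTG/5: at [52, 81, 112, 140, 147, 168, 247] ⇒ [57, 86, 117, 145, 152, 173, 252]
  IvoII GTGTGTTG/6: at [22, 40, 178, 203] ⇒ [28, 46, 184, 209]
  WciII CGATAAGG/8: at [13, 67, 104] ⇒ [21, 75, 112]

Pooled cuts: [7, 21, 28, 46, 57, 64, 75, 86, 89, 112, 117, 139, 145, 152, 167, 173, 184, 201, 209, 221, 230, 240, 247, 252, 259, 275, 284]

Fragment lengths:
  [0,7): 7 bp
  [7,21): 14 bp
  [21,28): 7 bp
  [28,46): 18 bp
  [46,57): 11 bp
  [57,64): 7 bp
  [64,75): 11 bp
  [75,86): 11 bp
  [86,89): 3 bp
  [89,112): 23 bp
  [112,117): 5 bp
  [117,139): 22 bp
  [139,145): 6 bp
  [145,152): 7 bp
  [152,167): 15 bp
  [167,173): 6 bp
  [173,184): 11 bp
  [184,201): 17 bp
  [201,209): 8 bp
  [209,221): 12 bp
  [221,230): 9 bp
  [230,240): 10 bp
  [240,247): 7 bp
  [247,252): 5 bp
  [252,259): 7 bp
  [259,275): 16 bp
  [275,284): 9 bp
  [284,288): 4 bp

[3,4,5,5,6,6,7,7,7,7,7,7,8,9,9,10,11,11,11,11,12,14,15,16,17,18,22,23]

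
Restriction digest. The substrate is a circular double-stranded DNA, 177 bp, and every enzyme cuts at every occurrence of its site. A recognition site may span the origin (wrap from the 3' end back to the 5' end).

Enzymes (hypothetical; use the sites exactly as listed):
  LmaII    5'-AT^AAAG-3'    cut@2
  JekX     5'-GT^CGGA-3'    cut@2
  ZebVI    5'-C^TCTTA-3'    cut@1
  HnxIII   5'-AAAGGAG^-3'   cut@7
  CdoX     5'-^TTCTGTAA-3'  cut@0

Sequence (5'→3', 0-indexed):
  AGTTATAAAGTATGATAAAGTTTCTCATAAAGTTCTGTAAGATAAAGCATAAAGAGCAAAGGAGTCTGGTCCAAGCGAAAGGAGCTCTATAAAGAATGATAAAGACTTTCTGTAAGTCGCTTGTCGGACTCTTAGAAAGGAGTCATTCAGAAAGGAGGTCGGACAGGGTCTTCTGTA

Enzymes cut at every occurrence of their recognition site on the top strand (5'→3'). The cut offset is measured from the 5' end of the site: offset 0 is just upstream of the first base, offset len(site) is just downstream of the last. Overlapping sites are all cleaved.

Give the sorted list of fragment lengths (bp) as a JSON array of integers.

Site scan:
  LmaII ATAAAG/2: at [4, 14, 26, 41, 48, 88, 98] ⇒ [6, 16, 28, 43, 50, 90, 100]
  JekX GTCGGA/2: at [122, 157] ⇒ [124, 159]
  ZebVI CTCTTA/1: at [128] ⇒ [129]
  HnxIII AAAGGAG/7: at [57, 77, 135, 150] ⇒ [64, 84, 142, 157]
  CdoX TTCTGTAA/0: at [32, 107, 170] ⇒ [32, 107, 170]

All cut coordinates (distinct, sorted): [6, 16, 28, 32, 43, 50, 64, 84, 90, 100, 107, 124, 129, 142, 157, 159, 170]

Fragments:
  6→16: 10 bp
  16→28: 12 bp
  28→32: 4 bp
  32→43: 11 bp
  43→50: 7 bp
  50→64: 14 bp
  64→84: 20 bp
  84→90: 6 bp
  90→100: 10 bp
  100→107: 7 bp
  107→124: 17 bp
  124→129: 5 bp
  129→142: 13 bp
  142→157: 15 bp
  157→159: 2 bp
  159→170: 11 bp
  170→6 (wrap): 177-170+6 = 13 bp

[2,4,5,6,7,7,10,10,11,11,12,13,13,14,15,17,20]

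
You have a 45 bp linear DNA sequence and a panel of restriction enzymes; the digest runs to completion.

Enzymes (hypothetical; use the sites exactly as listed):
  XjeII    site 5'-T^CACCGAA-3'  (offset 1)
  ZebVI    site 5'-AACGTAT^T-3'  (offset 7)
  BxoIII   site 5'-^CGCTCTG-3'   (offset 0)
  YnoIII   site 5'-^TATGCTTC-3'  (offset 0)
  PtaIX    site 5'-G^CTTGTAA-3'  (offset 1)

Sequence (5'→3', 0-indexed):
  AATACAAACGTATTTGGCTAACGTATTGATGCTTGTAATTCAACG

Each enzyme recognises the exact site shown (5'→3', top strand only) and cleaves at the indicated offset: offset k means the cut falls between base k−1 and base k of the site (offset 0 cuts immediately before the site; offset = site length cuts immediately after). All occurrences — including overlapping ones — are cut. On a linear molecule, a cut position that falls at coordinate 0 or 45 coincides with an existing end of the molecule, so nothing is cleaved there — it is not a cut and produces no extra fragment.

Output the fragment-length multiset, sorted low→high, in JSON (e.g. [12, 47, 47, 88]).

[5,13,13,14]

Scan for sites:
  XjeII (TCACCGAA, off=1): no sites
  ZebVI AACGTATT/7: at [6, 19] ⇒ [13, 26]
  BxoIII (CGCTCTG, off=0): no sites
  YnoIII (TATGCTTC, off=0): no sites
  PtaIX GCTTGTAA/1: at [30] ⇒ [31]

Pooled cuts: [13, 26, 31]

Fragments:
  [0,13): 13 bp
  [13,26): 13 bp
  [26,31): 5 bp
  [31,45): 14 bp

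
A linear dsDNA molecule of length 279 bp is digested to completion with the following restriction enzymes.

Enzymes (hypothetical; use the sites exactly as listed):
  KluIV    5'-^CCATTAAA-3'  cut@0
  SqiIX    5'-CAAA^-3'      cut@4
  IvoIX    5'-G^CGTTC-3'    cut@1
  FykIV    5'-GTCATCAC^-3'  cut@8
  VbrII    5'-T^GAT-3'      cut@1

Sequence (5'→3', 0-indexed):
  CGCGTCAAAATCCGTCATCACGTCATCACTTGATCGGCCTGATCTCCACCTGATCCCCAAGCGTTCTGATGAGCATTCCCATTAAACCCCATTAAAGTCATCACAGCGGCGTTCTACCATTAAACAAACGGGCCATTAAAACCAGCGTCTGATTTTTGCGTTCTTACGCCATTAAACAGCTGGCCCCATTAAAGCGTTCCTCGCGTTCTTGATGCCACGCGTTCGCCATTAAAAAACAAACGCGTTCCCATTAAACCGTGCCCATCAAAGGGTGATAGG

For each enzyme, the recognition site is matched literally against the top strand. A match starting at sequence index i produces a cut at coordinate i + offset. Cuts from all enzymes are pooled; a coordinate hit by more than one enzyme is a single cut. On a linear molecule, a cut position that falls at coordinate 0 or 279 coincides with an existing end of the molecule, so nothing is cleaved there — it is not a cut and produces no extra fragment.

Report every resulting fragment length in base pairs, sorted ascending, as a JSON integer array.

Per-enzyme occurrences:
  KluIV (CCATTAAA, off=0): starts [78, 88, 116, 132, 168, 185, 225, 247] → cuts [78, 88, 116, 132, 168, 185, 225, 247]
  SqiIX (CAAA, off=4): starts [5, 124, 236, 265] → cuts [9, 128, 240, 269]
  IvoIX (GCGTTC, off=1): starts [60, 108, 157, 193, 202, 218, 241] → cuts [61, 109, 158, 194, 203, 219, 242]
  FykIV (GTCATCAC, off=8): starts [13, 21, 96] → cuts [21, 29, 104]
  VbrII (TGAT, off=1): starts [30, 39, 50, 66, 149, 209, 272] → cuts [31, 40, 51, 67, 150, 210, 273]

All cut coordinates (distinct, sorted): [9, 21, 29, 31, 40, 51, 61, 67, 78, 88, 104, 109, 116, 128, 132, 150, 158, 168, 185, 194, 203, 210, 219, 225, 240, 242, 247, 269, 273]

Fragments:
  [0,9): 9 bp
  [9,21): 12 bp
  [21,29): 8 bp
  [29,31): 2 bp
  [31,40): 9 bp
  [40,51): 11 bp
  [51,61): 10 bp
  [61,67): 6 bp
  [67,78): 11 bp
  [78,88): 10 bp
  [88,104): 16 bp
  [104,109): 5 bp
  [109,116): 7 bp
  [116,128): 12 bp
  [128,132): 4 bp
  [132,150): 18 bp
  [150,158): 8 bp
  [158,168): 10 bp
  [168,185): 17 bp
  [185,194): 9 bp
  [194,203): 9 bp
  [203,210): 7 bp
  [210,219): 9 bp
  [219,225): 6 bp
  [225,240): 15 bp
  [240,242): 2 bp
  [242,247): 5 bp
  [247,269): 22 bp
  [269,273): 4 bp
  [273,279): 6 bp

[2,2,4,4,5,5,6,6,6,7,7,8,8,9,9,9,9,9,10,10,10,11,11,12,12,15,16,17,18,22]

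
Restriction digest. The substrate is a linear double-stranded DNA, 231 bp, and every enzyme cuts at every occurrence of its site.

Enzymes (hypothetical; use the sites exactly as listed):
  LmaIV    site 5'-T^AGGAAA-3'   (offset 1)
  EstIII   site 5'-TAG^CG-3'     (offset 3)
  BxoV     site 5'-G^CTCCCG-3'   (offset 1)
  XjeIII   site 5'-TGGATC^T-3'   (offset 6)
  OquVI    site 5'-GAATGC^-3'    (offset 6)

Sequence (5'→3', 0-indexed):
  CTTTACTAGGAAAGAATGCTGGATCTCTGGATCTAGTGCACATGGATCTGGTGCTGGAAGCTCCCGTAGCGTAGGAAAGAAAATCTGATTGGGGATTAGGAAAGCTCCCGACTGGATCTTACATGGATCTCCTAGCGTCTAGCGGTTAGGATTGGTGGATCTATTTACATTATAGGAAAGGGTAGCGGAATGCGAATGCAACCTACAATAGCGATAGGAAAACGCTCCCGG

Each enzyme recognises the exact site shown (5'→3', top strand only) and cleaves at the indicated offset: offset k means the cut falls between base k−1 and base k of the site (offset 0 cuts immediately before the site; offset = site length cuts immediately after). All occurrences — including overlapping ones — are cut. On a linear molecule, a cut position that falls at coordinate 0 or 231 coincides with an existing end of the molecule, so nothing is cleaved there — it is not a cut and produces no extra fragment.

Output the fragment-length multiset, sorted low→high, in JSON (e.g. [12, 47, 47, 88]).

Per-enzyme occurrences:
  LmaIV (TAGGAAA, off=1): starts [6, 71, 96, 172, 214] → cuts [7, 72, 97, 173, 215]
  EstIII (TAGCG, off=3): starts [66, 132, 139, 182, 208] → cuts [69, 135, 142, 185, 211]
  BxoV (GCTCCCG, off=1): starts [59, 103, 223] → cuts [60, 104, 224]
  XjeIII (TGGATCT, off=6): starts [19, 27, 42, 112, 123, 155] → cuts [25, 33, 48, 118, 129, 161]
  OquVI (GAATGC, off=6): starts [13, 187, 193] → cuts [19, 193, 199]

All cut coordinates (distinct, sorted): [7, 19, 25, 33, 48, 60, 69, 72, 97, 104, 118, 129, 135, 142, 161, 173, 185, 193, 199, 211, 215, 224]

Fragment lengths:
  [0,7): 7 bp
  [7,19): 12 bp
  [19,25): 6 bp
  [25,33): 8 bp
  [33,48): 15 bp
  [48,60): 12 bp
  [60,69): 9 bp
  [69,72): 3 bp
  [72,97): 25 bp
  [97,104): 7 bp
  [104,118): 14 bp
  [118,129): 11 bp
  [129,135): 6 bp
  [135,142): 7 bp
  [142,161): 19 bp
  [161,173): 12 bp
  [173,185): 12 bp
  [185,193): 8 bp
  [193,199): 6 bp
  [199,211): 12 bp
  [211,215): 4 bp
  [215,224): 9 bp
  [224,231): 7 bp

[3,4,6,6,6,7,7,7,7,8,8,9,9,11,12,12,12,12,12,14,15,19,25]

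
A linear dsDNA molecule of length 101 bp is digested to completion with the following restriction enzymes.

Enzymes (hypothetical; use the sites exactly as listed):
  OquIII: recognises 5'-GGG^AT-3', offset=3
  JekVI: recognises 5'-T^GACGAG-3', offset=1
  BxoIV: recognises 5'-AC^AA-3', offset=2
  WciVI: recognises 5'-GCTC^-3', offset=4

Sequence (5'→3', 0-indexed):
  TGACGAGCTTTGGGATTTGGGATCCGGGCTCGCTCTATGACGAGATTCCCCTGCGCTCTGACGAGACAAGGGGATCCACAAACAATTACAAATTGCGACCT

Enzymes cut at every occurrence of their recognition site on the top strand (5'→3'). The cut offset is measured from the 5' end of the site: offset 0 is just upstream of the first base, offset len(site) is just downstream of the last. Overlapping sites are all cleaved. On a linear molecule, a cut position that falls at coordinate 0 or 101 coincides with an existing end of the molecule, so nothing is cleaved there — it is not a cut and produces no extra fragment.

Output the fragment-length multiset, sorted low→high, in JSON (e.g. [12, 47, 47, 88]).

[1,1,3,4,4,6,6,6,7,8,10,12,13,20]

Site scan:
  OquIII GGGAT/3: at [11, 18, 70] ⇒ [14, 21, 73]
  JekVI TGACGAG/1: at [0, 37, 58] ⇒ [1, 38, 59]
  BxoIV ACAA/2: at [65, 77, 81, 87] ⇒ [67, 79, 83, 89]
  WciVI GCTC/4: at [27, 31, 54] ⇒ [31, 35, 58]

Pooled cuts: [1, 14, 21, 31, 35, 38, 58, 59, 67, 73, 79, 83, 89]

Fragment lengths:
  [0,1): 1 bp
  [1,14): 13 bp
  [14,21): 7 bp
  [21,31): 10 bp
  [31,35): 4 bp
  [35,38): 3 bp
  [38,58): 20 bp
  [58,59): 1 bp
  [59,67): 8 bp
  [67,73): 6 bp
  [73,79): 6 bp
  [79,83): 4 bp
  [83,89): 6 bp
  [89,101): 12 bp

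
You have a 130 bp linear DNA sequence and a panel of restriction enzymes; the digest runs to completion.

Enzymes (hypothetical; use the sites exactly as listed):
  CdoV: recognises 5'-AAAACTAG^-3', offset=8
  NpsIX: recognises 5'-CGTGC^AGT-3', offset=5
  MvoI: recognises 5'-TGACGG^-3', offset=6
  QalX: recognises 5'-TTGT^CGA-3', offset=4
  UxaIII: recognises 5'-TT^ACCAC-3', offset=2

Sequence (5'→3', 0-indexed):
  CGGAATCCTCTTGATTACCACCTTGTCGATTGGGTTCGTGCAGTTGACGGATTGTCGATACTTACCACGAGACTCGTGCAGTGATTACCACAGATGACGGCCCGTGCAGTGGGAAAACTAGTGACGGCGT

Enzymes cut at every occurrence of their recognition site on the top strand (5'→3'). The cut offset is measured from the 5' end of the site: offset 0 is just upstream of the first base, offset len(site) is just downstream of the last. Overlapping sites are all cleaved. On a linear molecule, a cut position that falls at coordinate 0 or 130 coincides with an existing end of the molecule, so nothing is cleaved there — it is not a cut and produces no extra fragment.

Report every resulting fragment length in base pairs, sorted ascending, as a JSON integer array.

[3,5,6,7,7,8,9,10,14,14,15,16,16]

Site scan:
  CdoV (AAAACTAG, off=8): starts [113] → cuts [121]
  NpsIX (CGTGCAGT, off=5): starts [36, 74, 102] → cuts [41, 79, 107]
  MvoI (TGACGG, off=6): starts [44, 94, 121] → cuts [50, 100, 127]
  QalX (TTGTCGA, off=4): starts [22, 51] → cuts [26, 55]
  UxaIII (TTACCAC, off=2): starts [14, 61, 84] → cuts [16, 63, 86]

All cut coordinates (distinct, sorted): [16, 26, 41, 50, 55, 63, 79, 86, 100, 107, 121, 127]

Fragments:
  [0,16): 16 bp
  [16,26): 10 bp
  [26,41): 15 bp
  [41,50): 9 bp
  [50,55): 5 bp
  [55,63): 8 bp
  [63,79): 16 bp
  [79,86): 7 bp
  [86,100): 14 bp
  [100,107): 7 bp
  [107,121): 14 bp
  [121,127): 6 bp
  [127,130): 3 bp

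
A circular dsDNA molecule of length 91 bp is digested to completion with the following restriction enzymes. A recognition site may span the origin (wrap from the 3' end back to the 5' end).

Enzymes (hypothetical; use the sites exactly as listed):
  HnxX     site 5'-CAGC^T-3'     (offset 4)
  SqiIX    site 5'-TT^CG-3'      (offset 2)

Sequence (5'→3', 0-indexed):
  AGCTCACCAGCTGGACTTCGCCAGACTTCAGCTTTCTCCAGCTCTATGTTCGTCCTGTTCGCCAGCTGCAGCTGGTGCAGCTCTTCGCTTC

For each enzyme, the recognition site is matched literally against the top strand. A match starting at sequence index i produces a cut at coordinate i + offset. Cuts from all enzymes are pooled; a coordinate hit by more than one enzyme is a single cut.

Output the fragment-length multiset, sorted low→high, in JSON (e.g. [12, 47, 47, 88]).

Site scan:
  HnxX CAGCT/4: at [7, 28, 38, 62, 68, 77, 90] ⇒ [3, 11, 32, 42, 66, 72, 81]
  SqiIX TTCG/2: at [16, 48, 57, 83] ⇒ [18, 50, 59, 85]

Pooled cuts: [3, 11, 18, 32, 42, 50, 59, 66, 72, 81, 85]

Fragments:
  3→11: 8 bp
  11→18: 7 bp
  18→32: 14 bp
  32→42: 10 bp
  42→50: 8 bp
  50→59: 9 bp
  59→66: 7 bp
  66→72: 6 bp
  72→81: 9 bp
  81→85: 4 bp
  85→3 (wrap): 91-85+3 = 9 bp

[4,6,7,7,8,8,9,9,9,10,14]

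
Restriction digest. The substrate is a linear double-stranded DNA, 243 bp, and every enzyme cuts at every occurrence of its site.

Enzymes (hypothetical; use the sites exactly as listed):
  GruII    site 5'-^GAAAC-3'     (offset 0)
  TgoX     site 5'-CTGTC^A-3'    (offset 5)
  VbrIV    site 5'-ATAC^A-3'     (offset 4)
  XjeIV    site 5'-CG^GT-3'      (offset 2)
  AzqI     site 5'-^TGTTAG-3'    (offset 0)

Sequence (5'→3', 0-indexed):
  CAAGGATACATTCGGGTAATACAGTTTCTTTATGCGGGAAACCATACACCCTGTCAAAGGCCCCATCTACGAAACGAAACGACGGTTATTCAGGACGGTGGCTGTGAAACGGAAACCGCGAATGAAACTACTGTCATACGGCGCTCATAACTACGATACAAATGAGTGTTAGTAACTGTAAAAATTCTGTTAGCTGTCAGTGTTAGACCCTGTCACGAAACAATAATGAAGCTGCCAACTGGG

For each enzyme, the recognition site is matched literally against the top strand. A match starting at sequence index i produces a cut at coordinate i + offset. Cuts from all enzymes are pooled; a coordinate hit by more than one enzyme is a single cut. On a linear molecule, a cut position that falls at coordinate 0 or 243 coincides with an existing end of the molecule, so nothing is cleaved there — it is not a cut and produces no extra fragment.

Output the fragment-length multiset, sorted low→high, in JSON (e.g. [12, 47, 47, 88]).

Per-enzyme occurrences:
  GruII GAAAC/0: at [37, 70, 75, 105, 111, 123, 216] ⇒ [37, 70, 75, 105, 111, 123, 216]
  TgoX CTGTCA/5: at [50, 130, 193, 209] ⇒ [55, 135, 198, 214]
  VbrIV ATACA/4: at [5, 18, 43, 155] ⇒ [9, 22, 47, 159]
  XjeIV CGGT/2: at [82, 95] ⇒ [84, 97]
  AzqI TGTTAG/0: at [166, 187, 200] ⇒ [166, 187, 200]

All cut coordinates (distinct, sorted): [9, 22, 37, 47, 55, 70, 75, 84, 97, 105, 111, 123, 135, 159, 166, 187, 198, 200, 214, 216]

Fragments:
  [0,9): 9 bp
  [9,22): 13 bp
  [22,37): 15 bp
  [37,47): 10 bp
  [47,55): 8 bp
  [55,70): 15 bp
  [70,75): 5 bp
  [75,84): 9 bp
  [84,97): 13 bp
  [97,105): 8 bp
  [105,111): 6 bp
  [111,123): 12 bp
  [123,135): 12 bp
  [135,159): 24 bp
  [159,166): 7 bp
  [166,187): 21 bp
  [187,198): 11 bp
  [198,200): 2 bp
  [200,214): 14 bp
  [214,216): 2 bp
  [216,243): 27 bp

[2,2,5,6,7,8,8,9,9,10,11,12,12,13,13,14,15,15,21,24,27]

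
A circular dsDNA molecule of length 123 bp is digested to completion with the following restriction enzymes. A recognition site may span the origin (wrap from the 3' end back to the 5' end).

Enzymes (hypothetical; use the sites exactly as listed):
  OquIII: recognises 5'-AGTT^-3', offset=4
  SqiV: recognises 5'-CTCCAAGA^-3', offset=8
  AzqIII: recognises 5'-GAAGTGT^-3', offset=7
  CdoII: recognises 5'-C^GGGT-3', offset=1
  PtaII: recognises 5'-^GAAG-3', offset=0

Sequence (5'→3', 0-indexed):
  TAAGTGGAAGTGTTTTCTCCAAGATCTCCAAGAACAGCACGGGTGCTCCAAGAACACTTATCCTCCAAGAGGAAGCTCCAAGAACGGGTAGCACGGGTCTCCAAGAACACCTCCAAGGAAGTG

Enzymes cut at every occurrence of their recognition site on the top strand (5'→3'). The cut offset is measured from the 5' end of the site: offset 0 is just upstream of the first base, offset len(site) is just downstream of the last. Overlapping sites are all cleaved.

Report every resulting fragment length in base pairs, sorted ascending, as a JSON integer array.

Per-enzyme occurrences:
  OquIII (AGTT, off=4): no sites
  SqiV CTCCAAGA/8: at [16, 25, 45, 62, 75, 98] ⇒ [24, 33, 53, 70, 83, 106]
  AzqIII GAAGTGT/7: at [6, 117] ⇒ [1, 13]
  CdoII CGGGT/1: at [39, 84, 93] ⇒ [40, 85, 94]
  PtaII GAAG/0: at [6, 71, 117] ⇒ [6, 71, 117]

Pooled cuts: [1, 6, 13, 24, 33, 40, 53, 70, 71, 83, 85, 94, 106, 117]

Fragments:
  1→6: 5 bp
  6→13: 7 bp
  13→24: 11 bp
  24→33: 9 bp
  33→40: 7 bp
  40→53: 13 bp
  53→70: 17 bp
  70→71: 1 bp
  71→83: 12 bp
  83→85: 2 bp
  85→94: 9 bp
  94→106: 12 bp
  106→117: 11 bp
  117→1 (wrap): 123-117+1 = 7 bp

[1,2,5,7,7,7,9,9,11,11,12,12,13,17]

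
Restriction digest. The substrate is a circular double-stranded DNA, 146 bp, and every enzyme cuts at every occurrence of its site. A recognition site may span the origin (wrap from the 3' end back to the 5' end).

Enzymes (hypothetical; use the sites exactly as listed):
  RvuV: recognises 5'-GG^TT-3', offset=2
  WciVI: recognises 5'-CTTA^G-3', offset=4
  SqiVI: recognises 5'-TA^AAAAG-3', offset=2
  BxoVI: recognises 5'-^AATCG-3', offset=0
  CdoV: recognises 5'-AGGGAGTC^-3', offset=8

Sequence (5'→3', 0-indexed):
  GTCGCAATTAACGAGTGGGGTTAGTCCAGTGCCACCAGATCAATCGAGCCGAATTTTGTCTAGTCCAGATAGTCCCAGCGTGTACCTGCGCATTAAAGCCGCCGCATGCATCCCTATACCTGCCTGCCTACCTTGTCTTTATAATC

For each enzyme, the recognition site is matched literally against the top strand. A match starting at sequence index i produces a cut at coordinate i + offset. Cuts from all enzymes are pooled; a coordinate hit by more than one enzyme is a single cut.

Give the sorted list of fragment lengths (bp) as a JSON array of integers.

Scan for sites:
  RvuV GGTT/2: at [18] ⇒ [20]
  WciVI (CTTAG, off=4): no sites
  SqiVI (TAAAAAG, off=2): no sites
  BxoVI AATCG/0: at [41, 142] ⇒ [41, 142]
  CdoV (AGGGAGTC, off=8): no sites

Pooled cuts: [20, 41, 142]

Fragment lengths:
  20→41: 21 bp
  41→142: 101 bp
  142→20 (wrap): 146-142+20 = 24 bp

[21,24,101]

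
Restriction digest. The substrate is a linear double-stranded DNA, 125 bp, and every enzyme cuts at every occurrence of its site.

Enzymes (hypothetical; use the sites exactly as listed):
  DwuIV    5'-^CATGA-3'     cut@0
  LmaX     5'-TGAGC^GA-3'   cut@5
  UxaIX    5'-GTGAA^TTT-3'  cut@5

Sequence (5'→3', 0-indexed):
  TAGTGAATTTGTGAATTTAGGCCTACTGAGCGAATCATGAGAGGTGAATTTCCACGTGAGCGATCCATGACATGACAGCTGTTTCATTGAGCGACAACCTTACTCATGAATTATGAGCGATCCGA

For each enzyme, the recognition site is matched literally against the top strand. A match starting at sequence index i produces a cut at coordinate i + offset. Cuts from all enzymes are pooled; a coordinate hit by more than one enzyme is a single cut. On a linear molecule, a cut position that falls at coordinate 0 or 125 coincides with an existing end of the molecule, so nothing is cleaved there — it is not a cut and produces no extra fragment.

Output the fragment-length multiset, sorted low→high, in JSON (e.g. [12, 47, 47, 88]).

Per-enzyme occurrences:
  DwuIV (CATGA, off=0): starts [35, 65, 70, 104] → cuts [35, 65, 70, 104]
  LmaX (TGAGCGA, off=5): starts [26, 56, 87, 113] → cuts [31, 61, 92, 118]
  UxaIX (GTGAATTT, off=5): starts [2, 10, 43] → cuts [7, 15, 48]

All cut coordinates (distinct, sorted): [7, 15, 31, 35, 48, 61, 65, 70, 92, 104, 118]

Fragment lengths:
  [0,7): 7 bp
  [7,15): 8 bp
  [15,31): 16 bp
  [31,35): 4 bp
  [35,48): 13 bp
  [48,61): 13 bp
  [61,65): 4 bp
  [65,70): 5 bp
  [70,92): 22 bp
  [92,104): 12 bp
  [104,118): 14 bp
  [118,125): 7 bp

[4,4,5,7,7,8,12,13,13,14,16,22]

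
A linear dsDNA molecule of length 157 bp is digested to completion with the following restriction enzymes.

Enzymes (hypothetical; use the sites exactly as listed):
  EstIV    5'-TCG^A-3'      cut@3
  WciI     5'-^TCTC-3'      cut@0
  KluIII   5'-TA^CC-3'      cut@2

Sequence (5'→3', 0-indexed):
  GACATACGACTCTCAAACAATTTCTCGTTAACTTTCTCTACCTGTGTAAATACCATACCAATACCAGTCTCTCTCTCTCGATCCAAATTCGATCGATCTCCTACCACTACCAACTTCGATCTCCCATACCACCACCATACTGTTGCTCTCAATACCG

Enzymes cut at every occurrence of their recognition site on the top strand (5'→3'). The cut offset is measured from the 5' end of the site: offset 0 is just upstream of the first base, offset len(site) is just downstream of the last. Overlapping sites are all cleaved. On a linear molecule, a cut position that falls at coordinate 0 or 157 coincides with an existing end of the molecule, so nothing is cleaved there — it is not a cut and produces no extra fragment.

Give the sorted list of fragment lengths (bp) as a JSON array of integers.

Site scan:
  EstIV (TCGA, off=3): starts [77, 88, 92, 115] → cuts [80, 91, 95, 118]
  WciI (TCTC, off=0): starts [10, 22, 34, 67, 69, 71, 73, 75, 96, 119, 146] → cuts [10, 22, 34, 67, 69, 71, 73, 75, 96, 119, 146]
  KluIII (TACC, off=2): starts [38, 50, 55, 61, 101, 107, 126, 152] → cuts [40, 52, 57, 63, 103, 109, 128, 154]

All cut coordinates (distinct, sorted): [10, 22, 34, 40, 52, 57, 63, 67, 69, 71, 73, 75, 80, 91, 95, 96, 103, 109, 118, 119, 128, 146, 154]

Fragments:
  [0,10): 10 bp
  [10,22): 12 bp
  [22,34): 12 bp
  [34,40): 6 bp
  [40,52): 12 bp
  [52,57): 5 bp
  [57,63): 6 bp
  [63,67): 4 bp
  [67,69): 2 bp
  [69,71): 2 bp
  [71,73): 2 bp
  [73,75): 2 bp
  [75,80): 5 bp
  [80,91): 11 bp
  [91,95): 4 bp
  [95,96): 1 bp
  [96,103): 7 bp
  [103,109): 6 bp
  [109,118): 9 bp
  [118,119): 1 bp
  [119,128): 9 bp
  [128,146): 18 bp
  [146,154): 8 bp
  [154,157): 3 bp

[1,1,2,2,2,2,3,4,4,5,5,6,6,6,7,8,9,9,10,11,12,12,12,18]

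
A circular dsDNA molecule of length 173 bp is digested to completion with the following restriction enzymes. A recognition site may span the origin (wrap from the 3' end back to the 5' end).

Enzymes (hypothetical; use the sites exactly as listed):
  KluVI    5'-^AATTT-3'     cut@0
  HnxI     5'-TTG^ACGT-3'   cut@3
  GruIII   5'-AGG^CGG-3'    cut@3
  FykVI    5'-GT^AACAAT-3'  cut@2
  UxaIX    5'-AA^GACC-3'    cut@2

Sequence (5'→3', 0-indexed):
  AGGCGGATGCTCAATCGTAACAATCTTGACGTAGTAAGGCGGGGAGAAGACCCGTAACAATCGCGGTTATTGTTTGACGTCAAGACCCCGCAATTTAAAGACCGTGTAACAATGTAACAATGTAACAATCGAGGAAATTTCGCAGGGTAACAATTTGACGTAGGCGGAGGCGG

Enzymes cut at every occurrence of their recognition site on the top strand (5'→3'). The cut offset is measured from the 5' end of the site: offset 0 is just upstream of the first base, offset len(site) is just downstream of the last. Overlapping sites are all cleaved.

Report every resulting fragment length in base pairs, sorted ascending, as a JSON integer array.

Site scan:
  KluVI AATTT/0: at [91, 135, 151] ⇒ [91, 135, 151]
  HnxI TTGACGT/3: at [25, 73, 154] ⇒ [28, 76, 157]
  GruIII AGGCGG/3: at [0, 36, 161, 167] ⇒ [3, 39, 164, 170]
  FykVI GTAACAAT/2: at [16, 53, 105, 113, 121, 146] ⇒ [18, 55, 107, 115, 123, 148]
  UxaIX AAGACC/2: at [46, 81, 97] ⇒ [48, 83, 99]

All cut coordinates (distinct, sorted): [3, 18, 28, 39, 48, 55, 76, 83, 91, 99, 107, 115, 123, 135, 148, 151, 157, 164, 170]

Fragment lengths:
  3→18: 15 bp
  18→28: 10 bp
  28→39: 11 bp
  39→48: 9 bp
  48→55: 7 bp
  55→76: 21 bp
  76→83: 7 bp
  83→91: 8 bp
  91→99: 8 bp
  99→107: 8 bp
  107→115: 8 bp
  115→123: 8 bp
  123→135: 12 bp
  135→148: 13 bp
  148→151: 3 bp
  151→157: 6 bp
  157→164: 7 bp
  164→170: 6 bp
  170→3 (wrap): 173-170+3 = 6 bp

[3,6,6,6,7,7,7,8,8,8,8,8,9,10,11,12,13,15,21]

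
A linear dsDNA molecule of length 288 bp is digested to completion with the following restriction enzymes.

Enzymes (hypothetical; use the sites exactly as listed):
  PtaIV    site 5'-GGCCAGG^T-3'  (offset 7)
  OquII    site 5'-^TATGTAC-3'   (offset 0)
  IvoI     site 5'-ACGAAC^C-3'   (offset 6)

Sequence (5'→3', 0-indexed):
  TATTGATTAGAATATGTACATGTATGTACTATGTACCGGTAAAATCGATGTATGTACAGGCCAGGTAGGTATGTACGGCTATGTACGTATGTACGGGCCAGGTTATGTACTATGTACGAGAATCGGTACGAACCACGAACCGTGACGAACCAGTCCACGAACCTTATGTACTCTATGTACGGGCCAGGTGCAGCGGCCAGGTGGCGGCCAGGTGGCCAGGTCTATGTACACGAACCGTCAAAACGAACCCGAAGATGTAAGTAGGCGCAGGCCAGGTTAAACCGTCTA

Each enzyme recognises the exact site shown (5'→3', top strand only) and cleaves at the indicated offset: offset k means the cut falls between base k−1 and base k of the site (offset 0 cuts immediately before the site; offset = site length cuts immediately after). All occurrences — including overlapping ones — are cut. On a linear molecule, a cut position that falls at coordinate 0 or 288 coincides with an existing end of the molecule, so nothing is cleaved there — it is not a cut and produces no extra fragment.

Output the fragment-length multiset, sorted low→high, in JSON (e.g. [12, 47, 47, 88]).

Scan for sites:
  PtaIV GGCCAGGT/7: at [58, 95, 181, 194, 205, 213, 269] ⇒ [65, 102, 188, 201, 212, 220, 276]
  OquII TATGTAC/0: at [12, 22, 29, 50, 69, 79, 87, 103, 110, 164, 173, 222] ⇒ [12, 22, 29, 50, 69, 79, 87, 103, 110, 164, 173, 222]
  IvoI ACGAACC/6: at [127, 134, 144, 156, 229, 242] ⇒ [133, 140, 150, 162, 235, 248]

Pooled cuts: [12, 22, 29, 50, 65, 69, 79, 87, 102, 103, 110, 133, 140, 150, 162, 164, 173, 188, 201, 212, 220, 222, 235, 248, 276]

Fragments:
  [0,12): 12 bp
  [12,22): 10 bp
  [22,29): 7 bp
  [29,50): 21 bp
  [50,65): 15 bp
  [65,69): 4 bp
  [69,79): 10 bp
  [79,87): 8 bp
  [87,102): 15 bp
  [102,103): 1 bp
  [103,110): 7 bp
  [110,133): 23 bp
  [133,140): 7 bp
  [140,150): 10 bp
  [150,162): 12 bp
  [162,164): 2 bp
  [164,173): 9 bp
  [173,188): 15 bp
  [188,201): 13 bp
  [201,212): 11 bp
  [212,220): 8 bp
  [220,222): 2 bp
  [222,235): 13 bp
  [235,248): 13 bp
  [248,276): 28 bp
  [276,288): 12 bp

[1,2,2,4,7,7,7,8,8,9,10,10,10,11,12,12,12,13,13,13,15,15,15,21,23,28]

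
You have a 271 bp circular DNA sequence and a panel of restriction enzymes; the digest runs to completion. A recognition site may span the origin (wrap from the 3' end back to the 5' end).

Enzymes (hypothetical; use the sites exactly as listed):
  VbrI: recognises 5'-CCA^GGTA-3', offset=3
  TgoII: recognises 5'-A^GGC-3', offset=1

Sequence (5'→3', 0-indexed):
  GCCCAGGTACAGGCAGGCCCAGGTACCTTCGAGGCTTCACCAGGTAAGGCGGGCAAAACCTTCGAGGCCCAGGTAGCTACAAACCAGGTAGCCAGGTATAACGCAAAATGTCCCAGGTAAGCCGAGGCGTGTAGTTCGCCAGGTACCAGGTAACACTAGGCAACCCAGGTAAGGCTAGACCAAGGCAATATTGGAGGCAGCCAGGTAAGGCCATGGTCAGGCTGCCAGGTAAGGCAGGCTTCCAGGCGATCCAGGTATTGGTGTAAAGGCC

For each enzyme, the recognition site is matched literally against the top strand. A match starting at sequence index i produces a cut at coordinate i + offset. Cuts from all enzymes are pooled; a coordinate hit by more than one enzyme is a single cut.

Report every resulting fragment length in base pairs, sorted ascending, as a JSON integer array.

[4,4,5,5,5,5,6,6,6,7,8,8,8,8,9,9,9,10,10,10,11,11,11,12,14,15,16,18,21]

Per-enzyme occurrences:
  VbrI CCAGGTA/3: at [2, 18, 39, 68, 83, 91, 112, 138, 145, 164, 200, 224, 250] ⇒ [5, 21, 42, 71, 86, 94, 115, 141, 148, 167, 203, 227, 253]
  TgoII AGGC/1: at [10, 14, 31, 46, 64, 124, 157, 171, 182, 194, 207, 218, 231, 235, 243, 266] ⇒ [11, 15, 32, 47, 65, 125, 158, 172, 183, 195, 208, 219, 232, 236, 244, 267]

Pooled cuts: [5, 11, 15, 21, 32, 42, 47, 65, 71, 86, 94, 115, 125, 141, 148, 158, 167, 172, 183, 195, 203, 208, 219, 227, 232, 236, 244, 253, 267]

Fragments:
  5→11: 6 bp
  11→15: 4 bp
  15→21: 6 bp
  21→32: 11 bp
  32→42: 10 bp
  42→47: 5 bp
  47→65: 18 bp
  65→71: 6 bp
  71→86: 15 bp
  86→94: 8 bp
  94→115: 21 bp
  115→125: 10 bp
  125→141: 16 bp
  141→148: 7 bp
  148→158: 10 bp
  158→167: 9 bp
  167→172: 5 bp
  172→183: 11 bp
  183→195: 12 bp
  195→203: 8 bp
  203→208: 5 bp
  208→219: 11 bp
  219→227: 8 bp
  227→232: 5 bp
  232→236: 4 bp
  236→244: 8 bp
  244→253: 9 bp
  253→267: 14 bp
  267→5 (wrap): 271-267+5 = 9 bp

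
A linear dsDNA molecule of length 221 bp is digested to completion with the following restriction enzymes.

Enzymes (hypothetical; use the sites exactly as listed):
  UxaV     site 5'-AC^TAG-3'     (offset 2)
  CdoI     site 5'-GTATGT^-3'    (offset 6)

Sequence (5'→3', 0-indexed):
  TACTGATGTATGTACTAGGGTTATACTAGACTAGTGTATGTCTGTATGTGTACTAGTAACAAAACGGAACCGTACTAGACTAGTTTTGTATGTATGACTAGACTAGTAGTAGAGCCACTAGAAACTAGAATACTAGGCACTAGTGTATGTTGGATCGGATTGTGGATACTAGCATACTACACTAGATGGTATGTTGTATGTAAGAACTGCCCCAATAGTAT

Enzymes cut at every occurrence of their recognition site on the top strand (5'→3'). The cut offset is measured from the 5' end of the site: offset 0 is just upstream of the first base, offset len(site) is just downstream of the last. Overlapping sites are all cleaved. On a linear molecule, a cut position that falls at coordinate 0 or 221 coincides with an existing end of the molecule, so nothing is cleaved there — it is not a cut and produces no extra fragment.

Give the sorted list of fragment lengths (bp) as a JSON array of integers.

[2,4,5,5,5,5,7,7,7,8,8,10,10,11,12,13,13,13,15,19,20,22]

Site scan:
  UxaV ACTAG/2: at [13, 24, 29, 51, 73, 78, 96, 101, 116, 123, 131, 138, 167, 180] ⇒ [15, 26, 31, 53, 75, 80, 98, 103, 118, 125, 133, 140, 169, 182]
  CdoI GTATGT/6: at [7, 35, 43, 87, 144, 188, 195] ⇒ [13, 41, 49, 93, 150, 194, 201]

All cut coordinates (distinct, sorted): [13, 15, 26, 31, 41, 49, 53, 75, 80, 93, 98, 103, 118, 125, 133, 140, 150, 169, 182, 194, 201]

Fragments:
  [0,13): 13 bp
  [13,15): 2 bp
  [15,26): 11 bp
  [26,31): 5 bp
  [31,41): 10 bp
  [41,49): 8 bp
  [49,53): 4 bp
  [53,75): 22 bp
  [75,80): 5 bp
  [80,93): 13 bp
  [93,98): 5 bp
  [98,103): 5 bp
  [103,118): 15 bp
  [118,125): 7 bp
  [125,133): 8 bp
  [133,140): 7 bp
  [140,150): 10 bp
  [150,169): 19 bp
  [169,182): 13 bp
  [182,194): 12 bp
  [194,201): 7 bp
  [201,221): 20 bp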